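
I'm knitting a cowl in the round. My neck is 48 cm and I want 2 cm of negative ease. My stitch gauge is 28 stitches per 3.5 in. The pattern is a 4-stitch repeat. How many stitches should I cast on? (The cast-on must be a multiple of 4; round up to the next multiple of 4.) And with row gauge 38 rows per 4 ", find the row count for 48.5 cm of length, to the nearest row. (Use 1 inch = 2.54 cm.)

Finished = 48 − 2 = 46 cm.
46 cm × 1/2.54 = 18.11 inches.
28/3.5 = 8 sts per in; 18.11 × 8 = 144.88 sts.
Next multiple of 4 → 148.
48.5 cm = 19.09 inches; × 9.5 = 181.40 → 181 rows.

Cast on 148 stitches; work 181 rows.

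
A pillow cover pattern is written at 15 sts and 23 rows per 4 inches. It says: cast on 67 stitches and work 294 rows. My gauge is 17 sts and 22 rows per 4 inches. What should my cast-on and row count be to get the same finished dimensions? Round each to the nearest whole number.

Stitches: 67 × 17/15 = 75.93 → 76.
Rows: 294 × 22/23 = 281.22 → 281.

Cast on 76 stitches; work 281 rows.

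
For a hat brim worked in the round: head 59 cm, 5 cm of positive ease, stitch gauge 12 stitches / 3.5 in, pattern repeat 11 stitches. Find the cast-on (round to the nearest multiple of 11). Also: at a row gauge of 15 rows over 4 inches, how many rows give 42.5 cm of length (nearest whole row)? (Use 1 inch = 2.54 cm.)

Cast on 88 stitches; work 63 rows.

Finished = 59 + 5 = 64 cm.
64 cm × 1/2.54 = 25.20 inches.
12/3.5 = 3.429 sts per in; 25.20 × 3.429 = 86.39 sts.
Nearest multiple of 11 → 88.
42.5 cm = 16.73 inches; × 3.75 = 62.75 → 63 rows.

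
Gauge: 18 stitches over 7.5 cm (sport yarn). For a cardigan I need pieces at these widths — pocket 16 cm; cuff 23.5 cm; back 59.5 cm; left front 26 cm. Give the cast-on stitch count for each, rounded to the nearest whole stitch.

pocket 38; cuff 56; back 143; left front 62.

Rate = 18/7.5 = 2.4 sts per cm.
pocket: 16 × 2.4 = 38.40 → 38.
cuff: 23.5 × 2.4 = 56.40 → 56.
back: 59.5 × 2.4 = 142.80 → 143.
left front: 26 × 2.4 = 62.40 → 62.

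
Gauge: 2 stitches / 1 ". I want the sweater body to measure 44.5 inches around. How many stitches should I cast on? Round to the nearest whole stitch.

89 stitches.

2 stitches / 1 in = 2 stitches per inch.
44.5 × 2 = 89.00 stitches.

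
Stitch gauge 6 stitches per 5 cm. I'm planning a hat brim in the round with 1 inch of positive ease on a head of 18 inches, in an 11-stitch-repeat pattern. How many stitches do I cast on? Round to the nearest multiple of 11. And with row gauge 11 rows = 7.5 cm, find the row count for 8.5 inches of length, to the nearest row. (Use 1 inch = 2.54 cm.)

Finished = 18 + 1 = 19 inches.
19 inches × 2.54 = 48.26 cm.
6/5 = 1.2 sts per cm; 48.26 × 1.2 = 57.91 sts.
Nearest multiple of 11 → 55.
8.5 inches = 21.59 cm; × 1.467 = 31.67 → 32 rows.

Cast on 55 stitches; work 32 rows.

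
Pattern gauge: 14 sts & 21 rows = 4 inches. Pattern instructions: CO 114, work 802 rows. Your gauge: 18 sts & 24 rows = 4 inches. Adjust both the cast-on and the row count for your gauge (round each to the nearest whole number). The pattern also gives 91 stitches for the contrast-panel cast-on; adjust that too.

Stitches: 114 × 18/14 = 146.57 → 147.
Rows: 802 × 24/21 = 916.57 → 917.
contrast-panel cast-on: 91 × 18/14 = 117.00 → 117.

Cast on 147 stitches; work 917 rows; contrast-panel cast-on 117 stitches.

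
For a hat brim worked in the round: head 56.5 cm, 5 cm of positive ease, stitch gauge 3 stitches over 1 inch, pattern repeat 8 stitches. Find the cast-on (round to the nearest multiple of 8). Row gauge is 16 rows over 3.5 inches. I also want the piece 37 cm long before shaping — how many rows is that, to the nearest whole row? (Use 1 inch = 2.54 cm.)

Cast on 72 stitches; work 67 rows.

Finished = 56.5 + 5 = 61.5 cm.
61.5 cm × 1/2.54 = 24.21 inches.
3/1 = 3 sts per in; 24.21 × 3 = 72.64 sts.
Nearest multiple of 8 → 72.
37 cm = 14.57 inches; × 4.571 = 66.59 → 67 rows.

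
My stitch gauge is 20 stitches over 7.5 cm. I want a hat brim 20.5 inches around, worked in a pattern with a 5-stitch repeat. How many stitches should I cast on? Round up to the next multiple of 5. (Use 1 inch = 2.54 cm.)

Cast on 140 stitches.

20.5 in = 20.5 × 2.54 = 52.07 cm.
20 / 7.5 = 2.667 sts/cm.
52.07 × 2.667 = 138.85 sts.
→ 140.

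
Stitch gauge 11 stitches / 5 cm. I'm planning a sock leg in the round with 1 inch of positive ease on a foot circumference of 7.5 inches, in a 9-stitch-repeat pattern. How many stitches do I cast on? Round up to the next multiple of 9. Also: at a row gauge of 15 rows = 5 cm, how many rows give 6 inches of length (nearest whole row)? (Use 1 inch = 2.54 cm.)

Finished = 7.5 + 1 = 8.5 inches.
8.5 inches × 2.54 = 21.59 cm.
11/5 = 2.2 sts per cm; 21.59 × 2.2 = 47.50 sts.
Next multiple of 9 → 54.
6 inches = 15.24 cm; × 3 = 45.72 → 46 rows.

Cast on 54 stitches; work 46 rows.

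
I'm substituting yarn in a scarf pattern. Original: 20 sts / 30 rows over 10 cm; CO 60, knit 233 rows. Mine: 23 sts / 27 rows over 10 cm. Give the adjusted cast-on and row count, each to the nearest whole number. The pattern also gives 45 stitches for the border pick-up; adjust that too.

Stitches: 60 × 23/20 = 69.00 → 69.
Rows: 233 × 27/30 = 209.70 → 210.
border pick-up: 45 × 23/20 = 51.75 → 52.

Cast on 69 stitches; work 210 rows; border pick-up 52 stitches.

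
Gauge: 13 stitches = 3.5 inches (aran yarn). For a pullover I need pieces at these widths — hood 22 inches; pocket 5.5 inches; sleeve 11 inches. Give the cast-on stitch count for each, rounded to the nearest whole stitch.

Rate = 13/3.5 = 3.714 sts per in.
hood: 22 × 3.714 = 81.71 → 82.
pocket: 5.5 × 3.714 = 20.43 → 20.
sleeve: 11 × 3.714 = 40.86 → 41.

hood 82; pocket 20; sleeve 41.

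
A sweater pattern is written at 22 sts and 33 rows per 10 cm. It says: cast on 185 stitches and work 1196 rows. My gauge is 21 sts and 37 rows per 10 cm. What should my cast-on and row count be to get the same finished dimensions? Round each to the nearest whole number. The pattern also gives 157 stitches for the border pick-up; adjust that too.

Stitches: 185 × 21/22 = 176.59 → 177.
Rows: 1196 × 37/33 = 1340.97 → 1341.
border pick-up: 157 × 21/22 = 149.86 → 150.

Cast on 177 stitches; work 1341 rows; border pick-up 150 stitches.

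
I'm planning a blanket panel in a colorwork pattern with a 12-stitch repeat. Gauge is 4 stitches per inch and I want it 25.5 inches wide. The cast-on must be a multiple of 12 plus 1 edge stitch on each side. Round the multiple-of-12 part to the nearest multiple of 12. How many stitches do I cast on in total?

4 / 1 = 4 sts per inch.
25.5 × 4 = 102.00 sts.
Less 2 edge sts → 100.00 for the repeat.
Nearest multiple of 12: 96.
Add back 2 edge sts → 98.

98 stitches.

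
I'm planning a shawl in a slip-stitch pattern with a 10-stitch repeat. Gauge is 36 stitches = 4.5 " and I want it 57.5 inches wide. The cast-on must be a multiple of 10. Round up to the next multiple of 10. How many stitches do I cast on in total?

36 / 4.5 = 8 sts per inch.
57.5 × 8 = 460.00 sts.
Next multiple of 10: 460.

Cast on 460 stitches.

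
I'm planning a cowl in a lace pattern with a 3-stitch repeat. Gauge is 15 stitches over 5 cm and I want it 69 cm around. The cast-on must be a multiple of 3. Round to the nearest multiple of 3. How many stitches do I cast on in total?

15 / 5 = 3 sts per cm.
69 × 3 = 207.00 sts.
Nearest multiple of 3: 207.

CO 207 sts.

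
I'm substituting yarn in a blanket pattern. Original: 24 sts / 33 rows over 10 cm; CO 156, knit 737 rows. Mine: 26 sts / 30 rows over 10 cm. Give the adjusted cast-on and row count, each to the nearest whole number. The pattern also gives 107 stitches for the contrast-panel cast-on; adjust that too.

Stitches: 156 × 26/24 = 169.00 → 169.
Rows: 737 × 30/33 = 670.00 → 670.
contrast-panel cast-on: 107 × 26/24 = 115.92 → 116.

Cast on 169 stitches; work 670 rows; contrast-panel cast-on 116 stitches.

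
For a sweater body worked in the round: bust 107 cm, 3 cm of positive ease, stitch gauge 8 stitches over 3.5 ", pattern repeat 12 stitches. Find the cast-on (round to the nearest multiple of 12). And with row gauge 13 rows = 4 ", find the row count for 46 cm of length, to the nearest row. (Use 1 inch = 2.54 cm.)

Cast on 96 stitches; work 59 rows.

Finished = 107 + 3 = 110 cm.
110 cm × 1/2.54 = 43.31 inches.
8/3.5 = 2.286 sts per in; 43.31 × 2.286 = 98.99 sts.
Nearest multiple of 12 → 96.
46 cm = 18.11 inches; × 3.25 = 58.86 → 59 rows.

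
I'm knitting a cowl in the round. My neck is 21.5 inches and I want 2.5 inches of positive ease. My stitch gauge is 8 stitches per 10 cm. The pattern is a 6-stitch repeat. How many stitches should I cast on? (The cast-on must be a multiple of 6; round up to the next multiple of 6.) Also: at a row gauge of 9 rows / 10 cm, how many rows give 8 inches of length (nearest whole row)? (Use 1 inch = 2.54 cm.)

Finished = 21.5 + 2.5 = 24 inches.
24 inches × 2.54 = 60.96 cm.
8/10 = 0.8 sts per cm; 60.96 × 0.8 = 48.77 sts.
Next multiple of 6 → 54.
8 inches = 20.32 cm; × 0.9 = 18.29 → 18 rows.

Cast on 54 stitches; work 18 rows.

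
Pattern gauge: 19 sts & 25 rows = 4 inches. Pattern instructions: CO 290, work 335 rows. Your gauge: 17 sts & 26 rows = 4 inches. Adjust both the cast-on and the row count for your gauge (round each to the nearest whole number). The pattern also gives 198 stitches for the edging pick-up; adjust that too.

Cast on 259 stitches; work 348 rows; edging pick-up 177 stitches.

Stitches: 290 × 17/19 = 259.47 → 259.
Rows: 335 × 26/25 = 348.40 → 348.
edging pick-up: 198 × 17/19 = 177.16 → 177.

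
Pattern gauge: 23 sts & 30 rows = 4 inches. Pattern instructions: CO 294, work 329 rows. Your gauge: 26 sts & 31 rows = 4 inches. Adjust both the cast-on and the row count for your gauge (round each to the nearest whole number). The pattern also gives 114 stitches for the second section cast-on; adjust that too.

Stitches: 294 × 26/23 = 332.35 → 332.
Rows: 329 × 31/30 = 339.97 → 340.
second section cast-on: 114 × 26/23 = 128.87 → 129.

Cast on 332 stitches; work 340 rows; second section cast-on 129 stitches.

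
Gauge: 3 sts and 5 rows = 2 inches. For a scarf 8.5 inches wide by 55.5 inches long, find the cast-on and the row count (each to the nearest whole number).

Cast on 13 stitches and work 139 rows.

Stitch gauge = 3/2 = 1.5 sts/in; 8.5 × 1.5 = 12.75 → 13 sts.
Row gauge = 5/2 = 2.5 rows/in; 55.5 × 2.5 = 138.75 → 139 rows.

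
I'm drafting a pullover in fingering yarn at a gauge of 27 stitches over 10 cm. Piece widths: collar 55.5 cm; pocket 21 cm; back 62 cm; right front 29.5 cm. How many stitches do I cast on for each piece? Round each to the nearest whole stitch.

Rate = 27/10 = 2.7 sts per cm.
collar: 55.5 × 2.7 = 149.85 → 150.
pocket: 21 × 2.7 = 56.70 → 57.
back: 62 × 2.7 = 167.40 → 167.
right front: 29.5 × 2.7 = 79.65 → 80.

collar 150; pocket 57; back 167; right front 80.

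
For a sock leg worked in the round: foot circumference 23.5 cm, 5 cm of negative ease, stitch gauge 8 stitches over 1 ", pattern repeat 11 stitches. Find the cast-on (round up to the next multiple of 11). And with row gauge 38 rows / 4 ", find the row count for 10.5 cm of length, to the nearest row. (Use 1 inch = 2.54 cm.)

Finished = 23.5 − 5 = 18.5 cm.
18.5 cm × 1/2.54 = 7.28 inches.
8/1 = 8 sts per in; 7.28 × 8 = 58.27 sts.
Next multiple of 11 → 66.
10.5 cm = 4.13 inches; × 9.5 = 39.27 → 39 rows.

Cast on 66 stitches; work 39 rows.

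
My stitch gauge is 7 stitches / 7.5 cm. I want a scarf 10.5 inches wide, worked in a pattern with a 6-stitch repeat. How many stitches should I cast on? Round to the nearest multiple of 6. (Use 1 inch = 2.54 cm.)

Cast on 24 stitches.

10.5 in = 10.5 × 2.54 = 26.67 cm.
7 / 7.5 = 0.933 sts/cm.
26.67 × 0.933 = 24.89 sts.
→ 24.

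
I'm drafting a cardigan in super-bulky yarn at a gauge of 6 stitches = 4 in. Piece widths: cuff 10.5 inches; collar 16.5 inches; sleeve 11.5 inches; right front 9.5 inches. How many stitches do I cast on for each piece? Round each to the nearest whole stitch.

cuff 16; collar 25; sleeve 17; right front 14.

Rate = 6/4 = 1.5 sts per in.
cuff: 10.5 × 1.5 = 15.75 → 16.
collar: 16.5 × 1.5 = 24.75 → 25.
sleeve: 11.5 × 1.5 = 17.25 → 17.
right front: 9.5 × 1.5 = 14.25 → 14.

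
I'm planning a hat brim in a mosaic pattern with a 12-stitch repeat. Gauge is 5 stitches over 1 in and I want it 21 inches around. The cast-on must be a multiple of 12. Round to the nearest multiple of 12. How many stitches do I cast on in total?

5 / 1 = 5 sts per inch.
21 × 5 = 105.00 sts.
Nearest multiple of 12: 108.

CO 108 sts.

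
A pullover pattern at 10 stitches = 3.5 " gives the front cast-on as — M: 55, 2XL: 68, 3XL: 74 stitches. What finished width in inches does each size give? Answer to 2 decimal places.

10/3.5 = 2.857 sts per in.
M: 55 / 2.857 = 19.250 → 19.25 in.
2XL: 68 / 2.857 = 23.800 → 23.80 in.
3XL: 74 / 2.857 = 25.900 → 25.90 in.

M 19.25 inches; 2XL 23.80 inches; 3XL 25.90 inches.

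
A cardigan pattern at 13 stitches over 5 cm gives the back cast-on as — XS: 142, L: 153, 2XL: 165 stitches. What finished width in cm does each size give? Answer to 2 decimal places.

XS 54.62 cm; L 58.85 cm; 2XL 63.46 cm.

13/5 = 2.6 sts per cm.
XS: 142 / 2.6 = 54.615 → 54.62 cm.
L: 153 / 2.6 = 58.846 → 58.85 cm.
2XL: 165 / 2.6 = 63.462 → 63.46 cm.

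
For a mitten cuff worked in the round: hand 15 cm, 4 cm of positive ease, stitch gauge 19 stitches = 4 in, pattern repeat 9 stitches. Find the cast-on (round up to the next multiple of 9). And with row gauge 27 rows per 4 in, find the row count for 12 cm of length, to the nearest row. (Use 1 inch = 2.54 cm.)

Cast on 36 stitches; work 32 rows.

Finished = 15 + 4 = 19 cm.
19 cm × 1/2.54 = 7.48 inches.
19/4 = 4.75 sts per in; 7.48 × 4.75 = 35.53 sts.
Next multiple of 9 → 36.
12 cm = 4.72 inches; × 6.75 = 31.89 → 32 rows.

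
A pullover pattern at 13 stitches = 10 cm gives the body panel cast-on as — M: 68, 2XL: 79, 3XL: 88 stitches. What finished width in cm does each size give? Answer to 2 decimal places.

M 52.31 cm; 2XL 60.77 cm; 3XL 67.69 cm.

13/10 = 1.3 sts per cm.
M: 68 / 1.3 = 52.308 → 52.31 cm.
2XL: 79 / 1.3 = 60.769 → 60.77 cm.
3XL: 88 / 1.3 = 67.692 → 67.69 cm.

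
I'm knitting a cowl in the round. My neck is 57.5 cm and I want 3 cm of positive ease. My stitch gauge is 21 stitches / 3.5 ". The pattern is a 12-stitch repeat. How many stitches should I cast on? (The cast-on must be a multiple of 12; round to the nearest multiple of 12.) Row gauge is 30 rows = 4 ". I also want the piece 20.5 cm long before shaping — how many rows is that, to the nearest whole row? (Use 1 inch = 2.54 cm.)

Cast on 144 stitches; work 61 rows.

Finished = 57.5 + 3 = 60.5 cm.
60.5 cm × 1/2.54 = 23.82 inches.
21/3.5 = 6 sts per in; 23.82 × 6 = 142.91 sts.
Nearest multiple of 12 → 144.
20.5 cm = 8.07 inches; × 7.5 = 60.53 → 61 rows.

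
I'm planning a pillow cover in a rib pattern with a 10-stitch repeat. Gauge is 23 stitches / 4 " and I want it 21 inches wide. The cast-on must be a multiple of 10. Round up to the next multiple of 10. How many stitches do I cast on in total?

Cast on 130 stitches.

23 / 4 = 5.75 sts per inch.
21 × 5.75 = 120.75 sts.
Next multiple of 10: 130.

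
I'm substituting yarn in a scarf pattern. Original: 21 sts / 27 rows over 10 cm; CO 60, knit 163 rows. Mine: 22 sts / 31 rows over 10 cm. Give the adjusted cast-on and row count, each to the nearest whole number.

Cast on 63 stitches; work 187 rows.

Stitches: 60 × 22/21 = 62.86 → 63.
Rows: 163 × 31/27 = 187.15 → 187.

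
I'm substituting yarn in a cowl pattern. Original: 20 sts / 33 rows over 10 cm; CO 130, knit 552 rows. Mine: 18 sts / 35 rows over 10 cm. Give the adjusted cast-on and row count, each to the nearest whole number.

Stitches: 130 × 18/20 = 117.00 → 117.
Rows: 552 × 35/33 = 585.45 → 585.

Cast on 117 stitches; work 585 rows.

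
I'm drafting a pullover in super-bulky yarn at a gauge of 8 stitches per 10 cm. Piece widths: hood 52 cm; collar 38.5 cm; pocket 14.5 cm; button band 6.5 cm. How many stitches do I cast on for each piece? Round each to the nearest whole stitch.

hood 42; collar 31; pocket 12; button band 5.

Rate = 8/10 = 0.8 sts per cm.
hood: 52 × 0.8 = 41.60 → 42.
collar: 38.5 × 0.8 = 30.80 → 31.
pocket: 14.5 × 0.8 = 11.60 → 12.
button band: 6.5 × 0.8 = 5.20 → 5.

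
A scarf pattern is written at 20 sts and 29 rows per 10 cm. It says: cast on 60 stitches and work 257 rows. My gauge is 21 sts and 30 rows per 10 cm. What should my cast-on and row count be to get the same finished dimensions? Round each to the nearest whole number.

Stitches: 60 × 21/20 = 63.00 → 63.
Rows: 257 × 30/29 = 265.86 → 266.

Cast on 63 stitches; work 266 rows.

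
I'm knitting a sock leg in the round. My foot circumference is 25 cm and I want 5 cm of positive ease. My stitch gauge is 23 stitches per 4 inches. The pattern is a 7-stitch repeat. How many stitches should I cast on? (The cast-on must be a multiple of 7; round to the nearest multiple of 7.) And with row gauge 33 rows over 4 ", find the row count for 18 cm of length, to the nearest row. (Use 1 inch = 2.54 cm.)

Finished = 25 + 5 = 30 cm.
30 cm × 1/2.54 = 11.81 inches.
23/4 = 5.75 sts per in; 11.81 × 5.75 = 67.91 sts.
Nearest multiple of 7 → 70.
18 cm = 7.09 inches; × 8.25 = 58.46 → 58 rows.

Cast on 70 stitches; work 58 rows.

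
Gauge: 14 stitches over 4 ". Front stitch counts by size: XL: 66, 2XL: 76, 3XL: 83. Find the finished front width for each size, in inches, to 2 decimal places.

XL 18.86 inches; 2XL 21.71 inches; 3XL 23.71 inches.

14/4 = 3.5 sts per in.
XL: 66 / 3.5 = 18.857 → 18.86 in.
2XL: 76 / 3.5 = 21.714 → 21.71 in.
3XL: 83 / 3.5 = 23.714 → 23.71 in.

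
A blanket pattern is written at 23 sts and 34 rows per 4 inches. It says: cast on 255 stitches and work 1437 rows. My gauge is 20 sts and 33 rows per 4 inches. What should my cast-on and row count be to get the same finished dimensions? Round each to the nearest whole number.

Cast on 222 stitches; work 1395 rows.

Stitches: 255 × 20/23 = 221.74 → 222.
Rows: 1437 × 33/34 = 1394.74 → 1395.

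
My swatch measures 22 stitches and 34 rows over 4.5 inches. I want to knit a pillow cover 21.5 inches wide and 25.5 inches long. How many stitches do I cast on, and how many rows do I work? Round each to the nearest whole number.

Stitch gauge = 22/4.5 = 4.889 sts/in; 21.5 × 4.889 = 105.11 → 105 sts.
Row gauge = 34/4.5 = 7.556 rows/in; 25.5 × 7.556 = 192.67 → 193 rows.

Cast on 105 stitches and work 193 rows.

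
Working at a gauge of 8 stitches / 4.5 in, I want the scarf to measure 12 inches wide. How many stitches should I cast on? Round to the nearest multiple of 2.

8 stitches / 4.5 in = 1.778 stitches per inch.
12 × 1.778 = 21.33 stitches.
Round to nearest multiple of 2 → 22.

CO 22 sts.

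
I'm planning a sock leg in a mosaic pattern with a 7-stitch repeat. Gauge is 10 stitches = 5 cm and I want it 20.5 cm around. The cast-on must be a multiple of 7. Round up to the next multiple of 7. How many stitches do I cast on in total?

Cast on 42 stitches.

10 / 5 = 2 sts per cm.
20.5 × 2 = 41.00 sts.
Next multiple of 7: 42.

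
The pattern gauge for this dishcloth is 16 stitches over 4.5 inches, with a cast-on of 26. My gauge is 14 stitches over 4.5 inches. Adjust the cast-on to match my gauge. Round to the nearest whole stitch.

Cast on 23 stitches.

Scale factor = 14 / 16 = 0.875.
26 × 14 / 16 = 22.75 sts.
→ 23 sts.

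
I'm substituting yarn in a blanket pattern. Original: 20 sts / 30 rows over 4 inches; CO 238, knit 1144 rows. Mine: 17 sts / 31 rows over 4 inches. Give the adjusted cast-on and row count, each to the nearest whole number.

Cast on 202 stitches; work 1182 rows.

Stitches: 238 × 17/20 = 202.30 → 202.
Rows: 1144 × 31/30 = 1182.13 → 1182.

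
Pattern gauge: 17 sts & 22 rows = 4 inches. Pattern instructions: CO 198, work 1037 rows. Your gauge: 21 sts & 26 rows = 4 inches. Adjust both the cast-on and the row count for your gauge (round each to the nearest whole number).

Stitches: 198 × 21/17 = 244.59 → 245.
Rows: 1037 × 26/22 = 1225.55 → 1226.

Cast on 245 stitches; work 1226 rows.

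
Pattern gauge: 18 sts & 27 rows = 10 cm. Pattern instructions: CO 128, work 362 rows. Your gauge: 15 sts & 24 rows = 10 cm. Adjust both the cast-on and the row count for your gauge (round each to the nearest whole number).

Stitches: 128 × 15/18 = 106.67 → 107.
Rows: 362 × 24/27 = 321.78 → 322.

Cast on 107 stitches; work 322 rows.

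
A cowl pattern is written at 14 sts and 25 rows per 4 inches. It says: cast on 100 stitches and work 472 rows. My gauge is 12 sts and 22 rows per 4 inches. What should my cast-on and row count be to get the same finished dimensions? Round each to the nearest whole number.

Stitches: 100 × 12/14 = 85.71 → 86.
Rows: 472 × 22/25 = 415.36 → 415.

Cast on 86 stitches; work 415 rows.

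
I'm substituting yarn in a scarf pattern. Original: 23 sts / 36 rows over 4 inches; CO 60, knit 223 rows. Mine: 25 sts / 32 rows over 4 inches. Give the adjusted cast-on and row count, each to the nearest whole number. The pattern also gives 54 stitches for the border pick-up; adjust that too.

Stitches: 60 × 25/23 = 65.22 → 65.
Rows: 223 × 32/36 = 198.22 → 198.
border pick-up: 54 × 25/23 = 58.70 → 59.

Cast on 65 stitches; work 198 rows; border pick-up 59 stitches.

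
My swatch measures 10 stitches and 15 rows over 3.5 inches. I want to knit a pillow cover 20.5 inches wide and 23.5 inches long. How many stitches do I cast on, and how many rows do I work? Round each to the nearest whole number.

Stitch gauge = 10/3.5 = 2.857 sts/in; 20.5 × 2.857 = 58.57 → 59 sts.
Row gauge = 15/3.5 = 4.286 rows/in; 23.5 × 4.286 = 100.71 → 101 rows.

Cast on 59 stitches and work 101 rows.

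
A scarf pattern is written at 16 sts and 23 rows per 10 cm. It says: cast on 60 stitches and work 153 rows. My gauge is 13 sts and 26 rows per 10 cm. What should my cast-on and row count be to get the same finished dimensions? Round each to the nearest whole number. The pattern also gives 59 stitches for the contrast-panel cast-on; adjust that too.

Stitches: 60 × 13/16 = 48.75 → 49.
Rows: 153 × 26/23 = 172.96 → 173.
contrast-panel cast-on: 59 × 13/16 = 47.94 → 48.

Cast on 49 stitches; work 173 rows; contrast-panel cast-on 48 stitches.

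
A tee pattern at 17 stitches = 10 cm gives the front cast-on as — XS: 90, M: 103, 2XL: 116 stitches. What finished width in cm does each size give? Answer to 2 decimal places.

XS 52.94 cm; M 60.59 cm; 2XL 68.24 cm.

17/10 = 1.7 sts per cm.
XS: 90 / 1.7 = 52.941 → 52.94 cm.
M: 103 / 1.7 = 60.588 → 60.59 cm.
2XL: 116 / 1.7 = 68.235 → 68.24 cm.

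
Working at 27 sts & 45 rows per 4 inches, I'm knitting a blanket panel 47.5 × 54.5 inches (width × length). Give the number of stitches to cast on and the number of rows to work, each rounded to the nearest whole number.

Cast on 321 stitches and work 613 rows.

Stitch gauge = 27/4 = 6.75 sts/in; 47.5 × 6.75 = 320.62 → 321 sts.
Row gauge = 45/4 = 11.25 rows/in; 54.5 × 11.25 = 613.12 → 613 rows.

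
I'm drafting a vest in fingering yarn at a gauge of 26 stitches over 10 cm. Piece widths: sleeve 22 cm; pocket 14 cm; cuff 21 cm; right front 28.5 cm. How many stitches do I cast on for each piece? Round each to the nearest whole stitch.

Rate = 26/10 = 2.6 sts per cm.
sleeve: 22 × 2.6 = 57.20 → 57.
pocket: 14 × 2.6 = 36.40 → 36.
cuff: 21 × 2.6 = 54.60 → 55.
right front: 28.5 × 2.6 = 74.10 → 74.

sleeve 57; pocket 36; cuff 55; right front 74.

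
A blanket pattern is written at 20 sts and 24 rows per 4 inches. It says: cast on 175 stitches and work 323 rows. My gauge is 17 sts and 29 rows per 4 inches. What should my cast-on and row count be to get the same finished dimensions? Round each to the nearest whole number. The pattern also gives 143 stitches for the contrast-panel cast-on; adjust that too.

Stitches: 175 × 17/20 = 148.75 → 149.
Rows: 323 × 29/24 = 390.29 → 390.
contrast-panel cast-on: 143 × 17/20 = 121.55 → 122.

Cast on 149 stitches; work 390 rows; contrast-panel cast-on 122 stitches.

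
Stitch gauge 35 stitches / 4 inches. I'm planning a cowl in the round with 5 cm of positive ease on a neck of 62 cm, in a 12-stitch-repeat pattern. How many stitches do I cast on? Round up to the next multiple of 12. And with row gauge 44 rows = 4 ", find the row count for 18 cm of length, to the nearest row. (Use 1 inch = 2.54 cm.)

Finished = 62 + 5 = 67 cm.
67 cm × 1/2.54 = 26.38 inches.
35/4 = 8.75 sts per in; 26.38 × 8.75 = 230.81 sts.
Next multiple of 12 → 240.
18 cm = 7.09 inches; × 11 = 77.95 → 78 rows.

Cast on 240 stitches; work 78 rows.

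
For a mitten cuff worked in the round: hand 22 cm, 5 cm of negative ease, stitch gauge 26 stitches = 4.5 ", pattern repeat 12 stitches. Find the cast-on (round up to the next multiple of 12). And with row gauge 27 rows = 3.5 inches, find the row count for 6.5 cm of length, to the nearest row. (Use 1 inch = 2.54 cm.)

Finished = 22 − 5 = 17 cm.
17 cm × 1/2.54 = 6.69 inches.
26/4.5 = 5.778 sts per in; 6.69 × 5.778 = 38.67 sts.
Next multiple of 12 → 48.
6.5 cm = 2.56 inches; × 7.714 = 19.74 → 20 rows.

Cast on 48 stitches; work 20 rows.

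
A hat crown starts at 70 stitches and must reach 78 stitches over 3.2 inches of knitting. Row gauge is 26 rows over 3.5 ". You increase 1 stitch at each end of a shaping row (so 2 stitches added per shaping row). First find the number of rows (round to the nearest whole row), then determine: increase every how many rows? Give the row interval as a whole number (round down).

Increase every 6th row.

Rows = 3.2 × 7.429 = 23.8 → 24 rows.
Stitches to add: 8 → 4 shaping rows (at 2 st each).
24 / 4 = 6.00 → every 6 rows.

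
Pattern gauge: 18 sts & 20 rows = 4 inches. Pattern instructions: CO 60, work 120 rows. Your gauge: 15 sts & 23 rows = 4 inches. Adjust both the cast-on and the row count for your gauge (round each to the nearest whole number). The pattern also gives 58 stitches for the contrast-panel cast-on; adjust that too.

Cast on 50 stitches; work 138 rows; contrast-panel cast-on 48 stitches.

Stitches: 60 × 15/18 = 50.00 → 50.
Rows: 120 × 23/20 = 138.00 → 138.
contrast-panel cast-on: 58 × 15/18 = 48.33 → 48.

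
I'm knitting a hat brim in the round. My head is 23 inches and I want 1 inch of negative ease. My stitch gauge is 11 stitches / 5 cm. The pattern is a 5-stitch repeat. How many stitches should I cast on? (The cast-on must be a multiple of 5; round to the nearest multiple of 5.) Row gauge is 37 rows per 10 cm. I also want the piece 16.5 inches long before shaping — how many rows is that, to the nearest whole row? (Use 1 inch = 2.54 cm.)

Cast on 125 stitches; work 155 rows.

Finished = 23 − 1 = 22 inches.
22 inches × 2.54 = 55.88 cm.
11/5 = 2.2 sts per cm; 55.88 × 2.2 = 122.94 sts.
Nearest multiple of 5 → 125.
16.5 inches = 41.91 cm; × 3.7 = 155.07 → 155 rows.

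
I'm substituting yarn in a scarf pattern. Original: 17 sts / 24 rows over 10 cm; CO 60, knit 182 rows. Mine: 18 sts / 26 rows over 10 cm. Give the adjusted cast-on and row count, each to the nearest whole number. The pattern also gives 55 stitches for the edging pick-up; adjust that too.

Cast on 64 stitches; work 197 rows; edging pick-up 58 stitches.

Stitches: 60 × 18/17 = 63.53 → 64.
Rows: 182 × 26/24 = 197.17 → 197.
edging pick-up: 55 × 18/17 = 58.24 → 58.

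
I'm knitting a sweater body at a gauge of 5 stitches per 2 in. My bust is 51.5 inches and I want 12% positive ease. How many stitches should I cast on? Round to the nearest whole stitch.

Finished = 51.5 × 1.12 = 57.68 in.
5 / 2 = 2.5 sts per inch.
57.68 × 2.5 = 144.20 sts.
→ 144 sts.

CO 144 sts.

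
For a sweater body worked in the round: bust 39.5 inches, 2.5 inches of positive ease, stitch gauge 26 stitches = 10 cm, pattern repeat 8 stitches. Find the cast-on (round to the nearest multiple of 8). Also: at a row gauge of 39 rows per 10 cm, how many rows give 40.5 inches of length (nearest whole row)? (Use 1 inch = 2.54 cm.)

Finished = 39.5 + 2.5 = 42 inches.
42 inches × 2.54 = 106.68 cm.
26/10 = 2.6 sts per cm; 106.68 × 2.6 = 277.37 sts.
Nearest multiple of 8 → 280.
40.5 inches = 102.87 cm; × 3.9 = 401.19 → 401 rows.

Cast on 280 stitches; work 401 rows.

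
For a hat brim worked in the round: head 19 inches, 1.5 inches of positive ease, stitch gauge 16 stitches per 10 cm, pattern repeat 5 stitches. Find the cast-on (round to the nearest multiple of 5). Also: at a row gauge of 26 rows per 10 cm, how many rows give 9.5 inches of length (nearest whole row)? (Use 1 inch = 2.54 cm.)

Finished = 19 + 1.5 = 20.5 inches.
20.5 inches × 2.54 = 52.07 cm.
16/10 = 1.6 sts per cm; 52.07 × 1.6 = 83.31 sts.
Nearest multiple of 5 → 85.
9.5 inches = 24.13 cm; × 2.6 = 62.74 → 63 rows.

Cast on 85 stitches; work 63 rows.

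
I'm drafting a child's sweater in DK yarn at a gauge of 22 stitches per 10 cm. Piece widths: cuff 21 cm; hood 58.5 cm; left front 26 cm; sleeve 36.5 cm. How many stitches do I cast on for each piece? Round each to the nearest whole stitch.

cuff 46; hood 129; left front 57; sleeve 80.

Rate = 22/10 = 2.2 sts per cm.
cuff: 21 × 2.2 = 46.20 → 46.
hood: 58.5 × 2.2 = 128.70 → 129.
left front: 26 × 2.2 = 57.20 → 57.
sleeve: 36.5 × 2.2 = 80.30 → 80.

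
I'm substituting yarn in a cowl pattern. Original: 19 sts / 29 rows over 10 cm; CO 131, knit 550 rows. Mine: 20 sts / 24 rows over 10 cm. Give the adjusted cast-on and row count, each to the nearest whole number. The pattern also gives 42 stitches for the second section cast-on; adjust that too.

Cast on 138 stitches; work 455 rows; second section cast-on 44 stitches.

Stitches: 131 × 20/19 = 137.89 → 138.
Rows: 550 × 24/29 = 455.17 → 455.
second section cast-on: 42 × 20/19 = 44.21 → 44.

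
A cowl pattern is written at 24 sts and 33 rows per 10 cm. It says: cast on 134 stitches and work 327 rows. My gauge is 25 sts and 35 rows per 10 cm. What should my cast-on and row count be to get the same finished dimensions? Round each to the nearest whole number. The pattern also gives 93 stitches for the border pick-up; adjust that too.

Cast on 140 stitches; work 347 rows; border pick-up 97 stitches.

Stitches: 134 × 25/24 = 139.58 → 140.
Rows: 327 × 35/33 = 346.82 → 347.
border pick-up: 93 × 25/24 = 96.88 → 97.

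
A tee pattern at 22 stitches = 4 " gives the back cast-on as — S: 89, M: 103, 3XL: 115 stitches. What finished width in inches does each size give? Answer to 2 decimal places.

S 16.18 inches; M 18.73 inches; 3XL 20.91 inches.

22/4 = 5.5 sts per in.
S: 89 / 5.5 = 16.182 → 16.18 in.
M: 103 / 5.5 = 18.727 → 18.73 in.
3XL: 115 / 5.5 = 20.909 → 20.91 in.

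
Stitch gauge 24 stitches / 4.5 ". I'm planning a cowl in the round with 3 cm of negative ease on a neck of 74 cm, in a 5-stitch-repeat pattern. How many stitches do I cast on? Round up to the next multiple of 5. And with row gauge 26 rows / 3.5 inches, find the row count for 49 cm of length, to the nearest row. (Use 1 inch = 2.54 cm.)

Cast on 150 stitches; work 143 rows.

Finished = 74 − 3 = 71 cm.
71 cm × 1/2.54 = 27.95 inches.
24/4.5 = 5.333 sts per in; 27.95 × 5.333 = 149.08 sts.
Next multiple of 5 → 150.
49 cm = 19.29 inches; × 7.429 = 143.31 → 143 rows.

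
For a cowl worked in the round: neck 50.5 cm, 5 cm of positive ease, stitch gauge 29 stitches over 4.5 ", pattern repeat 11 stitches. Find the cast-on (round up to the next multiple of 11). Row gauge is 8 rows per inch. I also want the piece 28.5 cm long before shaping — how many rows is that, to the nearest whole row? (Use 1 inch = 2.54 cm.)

Cast on 143 stitches; work 90 rows.

Finished = 50.5 + 5 = 55.5 cm.
55.5 cm × 1/2.54 = 21.85 inches.
29/4.5 = 6.444 sts per in; 21.85 × 6.444 = 140.81 sts.
Next multiple of 11 → 143.
28.5 cm = 11.22 inches; × 8 = 89.76 → 90 rows.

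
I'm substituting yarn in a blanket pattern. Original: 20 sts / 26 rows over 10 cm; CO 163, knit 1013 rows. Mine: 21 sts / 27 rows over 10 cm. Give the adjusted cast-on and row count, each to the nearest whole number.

Cast on 171 stitches; work 1052 rows.

Stitches: 163 × 21/20 = 171.15 → 171.
Rows: 1013 × 27/26 = 1051.96 → 1052.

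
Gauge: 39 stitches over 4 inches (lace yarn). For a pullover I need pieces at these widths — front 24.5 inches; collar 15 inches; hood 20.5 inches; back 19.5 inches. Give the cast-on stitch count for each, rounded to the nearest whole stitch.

Rate = 39/4 = 9.75 sts per in.
front: 24.5 × 9.75 = 238.88 → 239.
collar: 15 × 9.75 = 146.25 → 146.
hood: 20.5 × 9.75 = 199.88 → 200.
back: 19.5 × 9.75 = 190.12 → 190.

front 239; collar 146; hood 200; back 190.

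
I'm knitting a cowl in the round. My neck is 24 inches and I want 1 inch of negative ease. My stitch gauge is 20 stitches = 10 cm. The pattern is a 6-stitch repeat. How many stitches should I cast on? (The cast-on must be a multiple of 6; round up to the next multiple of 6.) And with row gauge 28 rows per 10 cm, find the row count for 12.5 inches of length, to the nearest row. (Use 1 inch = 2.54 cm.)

Cast on 120 stitches; work 89 rows.

Finished = 24 − 1 = 23 inches.
23 inches × 2.54 = 58.42 cm.
20/10 = 2 sts per cm; 58.42 × 2 = 116.84 sts.
Next multiple of 6 → 120.
12.5 inches = 31.75 cm; × 2.8 = 88.90 → 89 rows.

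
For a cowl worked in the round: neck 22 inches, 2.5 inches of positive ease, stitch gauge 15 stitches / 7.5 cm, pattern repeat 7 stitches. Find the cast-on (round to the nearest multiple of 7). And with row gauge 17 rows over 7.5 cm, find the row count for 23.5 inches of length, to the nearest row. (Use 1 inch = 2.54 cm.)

Cast on 126 stitches; work 135 rows.

Finished = 22 + 2.5 = 24.5 inches.
24.5 inches × 2.54 = 62.23 cm.
15/7.5 = 2 sts per cm; 62.23 × 2 = 124.46 sts.
Nearest multiple of 7 → 126.
23.5 inches = 59.69 cm; × 2.267 = 135.30 → 135 rows.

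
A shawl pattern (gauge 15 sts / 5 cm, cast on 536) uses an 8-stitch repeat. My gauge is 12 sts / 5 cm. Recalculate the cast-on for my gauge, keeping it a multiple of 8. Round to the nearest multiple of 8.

Cast on 432 stitches.

536 × 12 / 15 = 428.80.
Nearest multiple of 8: 432.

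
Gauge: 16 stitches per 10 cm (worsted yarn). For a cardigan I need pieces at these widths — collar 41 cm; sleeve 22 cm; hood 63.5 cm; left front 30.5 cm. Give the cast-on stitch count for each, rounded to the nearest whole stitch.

collar 66; sleeve 35; hood 102; left front 49.

Rate = 16/10 = 1.6 sts per cm.
collar: 41 × 1.6 = 65.60 → 66.
sleeve: 22 × 1.6 = 35.20 → 35.
hood: 63.5 × 1.6 = 101.60 → 102.
left front: 30.5 × 1.6 = 48.80 → 49.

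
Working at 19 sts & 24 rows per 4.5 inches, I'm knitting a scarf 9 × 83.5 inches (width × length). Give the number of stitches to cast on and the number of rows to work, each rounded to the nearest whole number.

Stitch gauge = 19/4.5 = 4.222 sts/in; 9 × 4.222 = 38.00 → 38 sts.
Row gauge = 24/4.5 = 5.333 rows/in; 83.5 × 5.333 = 445.33 → 445 rows.

Cast on 38 stitches and work 445 rows.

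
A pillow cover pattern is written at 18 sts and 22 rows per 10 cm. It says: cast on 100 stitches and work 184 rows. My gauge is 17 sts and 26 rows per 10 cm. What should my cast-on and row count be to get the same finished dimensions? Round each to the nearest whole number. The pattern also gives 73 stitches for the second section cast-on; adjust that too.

Stitches: 100 × 17/18 = 94.44 → 94.
Rows: 184 × 26/22 = 217.45 → 217.
second section cast-on: 73 × 17/18 = 68.94 → 69.

Cast on 94 stitches; work 217 rows; second section cast-on 69 stitches.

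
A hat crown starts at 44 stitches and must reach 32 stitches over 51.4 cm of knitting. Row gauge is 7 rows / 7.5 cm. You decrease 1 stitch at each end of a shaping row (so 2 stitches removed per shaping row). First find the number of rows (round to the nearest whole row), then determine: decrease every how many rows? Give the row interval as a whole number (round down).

Rows = 51.4 × 0.933 = 48.0 → 48 rows.
Stitches to remove: 12 → 6 shaping rows (at 2 st each).
48 / 6 = 8.00 → every 8 rows.

Decrease every 8th row.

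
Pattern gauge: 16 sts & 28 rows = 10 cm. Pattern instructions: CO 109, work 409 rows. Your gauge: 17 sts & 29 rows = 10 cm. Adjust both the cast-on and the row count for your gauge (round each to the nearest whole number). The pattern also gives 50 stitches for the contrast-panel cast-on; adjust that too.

Cast on 116 stitches; work 424 rows; contrast-panel cast-on 53 stitches.

Stitches: 109 × 17/16 = 115.81 → 116.
Rows: 409 × 29/28 = 423.61 → 424.
contrast-panel cast-on: 50 × 17/16 = 53.12 → 53.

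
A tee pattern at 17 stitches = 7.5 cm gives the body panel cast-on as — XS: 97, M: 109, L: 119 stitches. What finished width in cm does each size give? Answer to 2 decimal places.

XS 42.79 cm; M 48.09 cm; L 52.50 cm.

17/7.5 = 2.267 sts per cm.
XS: 97 / 2.267 = 42.794 → 42.79 cm.
M: 109 / 2.267 = 48.088 → 48.09 cm.
L: 119 / 2.267 = 52.500 → 52.50 cm.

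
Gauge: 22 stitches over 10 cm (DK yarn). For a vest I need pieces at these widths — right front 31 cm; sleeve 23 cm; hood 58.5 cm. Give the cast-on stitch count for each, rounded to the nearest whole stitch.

right front 68; sleeve 51; hood 129.

Rate = 22/10 = 2.2 sts per cm.
right front: 31 × 2.2 = 68.20 → 68.
sleeve: 23 × 2.2 = 50.60 → 51.
hood: 58.5 × 2.2 = 128.70 → 129.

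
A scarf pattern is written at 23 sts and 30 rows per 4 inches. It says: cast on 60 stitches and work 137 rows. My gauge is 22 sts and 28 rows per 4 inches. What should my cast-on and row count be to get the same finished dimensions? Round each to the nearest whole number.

Cast on 57 stitches; work 128 rows.

Stitches: 60 × 22/23 = 57.39 → 57.
Rows: 137 × 28/30 = 127.87 → 128.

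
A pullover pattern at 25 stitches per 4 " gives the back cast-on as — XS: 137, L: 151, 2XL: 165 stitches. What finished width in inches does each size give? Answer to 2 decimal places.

25/4 = 6.25 sts per in.
XS: 137 / 6.25 = 21.920 → 21.92 in.
L: 151 / 6.25 = 24.160 → 24.16 in.
2XL: 165 / 6.25 = 26.400 → 26.40 in.

XS 21.92 inches; L 24.16 inches; 2XL 26.40 inches.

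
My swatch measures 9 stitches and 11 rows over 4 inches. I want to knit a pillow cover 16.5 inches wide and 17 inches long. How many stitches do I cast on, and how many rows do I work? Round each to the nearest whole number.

Cast on 37 stitches and work 47 rows.

Stitch gauge = 9/4 = 2.25 sts/in; 16.5 × 2.25 = 37.12 → 37 sts.
Row gauge = 11/4 = 2.75 rows/in; 17 × 2.75 = 46.75 → 47 rows.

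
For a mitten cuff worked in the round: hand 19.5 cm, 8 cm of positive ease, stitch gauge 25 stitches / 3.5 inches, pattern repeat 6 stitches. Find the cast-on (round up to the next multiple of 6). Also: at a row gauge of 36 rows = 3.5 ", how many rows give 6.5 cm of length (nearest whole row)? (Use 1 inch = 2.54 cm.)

Finished = 19.5 + 8 = 27.5 cm.
27.5 cm × 1/2.54 = 10.83 inches.
25/3.5 = 7.143 sts per in; 10.83 × 7.143 = 77.33 sts.
Next multiple of 6 → 78.
6.5 cm = 2.56 inches; × 10.286 = 26.32 → 26 rows.

Cast on 78 stitches; work 26 rows.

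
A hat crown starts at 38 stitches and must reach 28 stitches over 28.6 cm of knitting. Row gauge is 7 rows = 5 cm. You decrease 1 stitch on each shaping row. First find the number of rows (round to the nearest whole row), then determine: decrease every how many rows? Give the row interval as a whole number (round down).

Rows = 28.6 × 1.4 = 40.0 → 40 rows.
Stitches to remove: 10 → 10 shaping rows (at 1 st each).
40 / 10 = 4.00 → every 4 rows.

Decrease every 4th row.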